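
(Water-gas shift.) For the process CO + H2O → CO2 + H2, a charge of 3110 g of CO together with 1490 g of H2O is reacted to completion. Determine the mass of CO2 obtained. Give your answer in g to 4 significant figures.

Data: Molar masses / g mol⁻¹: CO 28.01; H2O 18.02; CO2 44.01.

3639 g

n(CO) = 3110 / 28.01 = 111.0 mol
n(H2O) = 1490 / 18.02 = 82.69 mol
n/ν for CO = 111.0/1 = 111.0
n/ν for H2O = 82.69/1 = 82.69
Smallest n/ν is H2O → limiting reagent.
n(CO2) = (1/1) × 82.69 = 82.69 mol
mass = 82.69 × 44.01 = 3639 g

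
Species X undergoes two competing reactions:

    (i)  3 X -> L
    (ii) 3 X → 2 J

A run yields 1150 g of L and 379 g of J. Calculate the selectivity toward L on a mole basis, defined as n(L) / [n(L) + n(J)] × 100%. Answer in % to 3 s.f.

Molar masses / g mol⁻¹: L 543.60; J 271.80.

60.3 %

n(L) = 1150 / 543.60 = 2.116 mol
n(J) = 379 / 271.80 = 1.394 mol
selectivity = 2.116/(2.116+1.394) × 100 = 60.28 %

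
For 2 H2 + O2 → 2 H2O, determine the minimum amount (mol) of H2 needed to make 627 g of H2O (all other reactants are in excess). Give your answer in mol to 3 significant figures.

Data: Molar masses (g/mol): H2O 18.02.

34.8 mol

n(H2O) = 627 / 18.02 = 34.79 mol
n(H2) = (2/2) × 34.79 = 34.79 mol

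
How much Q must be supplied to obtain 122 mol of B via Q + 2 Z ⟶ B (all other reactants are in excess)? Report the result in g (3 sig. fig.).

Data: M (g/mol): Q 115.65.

n(B) = 122.0 mol
n(Q) = (1/1) × 122.0 = 122.0 mol
mass = 122.0 × 115.65 = 14110 g

14100 g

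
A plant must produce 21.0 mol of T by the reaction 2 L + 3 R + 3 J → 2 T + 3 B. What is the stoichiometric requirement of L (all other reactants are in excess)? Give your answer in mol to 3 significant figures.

21.0 mol

n(T) = 21.00 mol
n(L) = (2/2) × 21.00 = 21.00 mol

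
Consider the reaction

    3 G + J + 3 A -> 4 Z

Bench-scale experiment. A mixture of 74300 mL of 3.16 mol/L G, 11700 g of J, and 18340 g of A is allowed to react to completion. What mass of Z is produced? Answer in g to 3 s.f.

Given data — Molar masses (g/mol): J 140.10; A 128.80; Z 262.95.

n(G) = 3.16 × 74300/1000 = 234.8 mol
n(J) = 11700 / 140.10 = 83.51 mol
n(A) = 18340 / 128.80 = 142.4 mol
n/ν → G: 78.27, J: 83.51, A: 47.47; A is limiting.
n(Z) = (4/3) × 142.4 = 189.9 mol
mass = 189.9 × 262.95 = 49930 g

49900 g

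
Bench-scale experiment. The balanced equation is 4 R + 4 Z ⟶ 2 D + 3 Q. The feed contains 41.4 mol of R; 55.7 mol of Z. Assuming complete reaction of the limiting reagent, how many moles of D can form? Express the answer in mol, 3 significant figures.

n(R) = 41.40 mol
n(Z) = 55.70 mol
n/ν for R = 41.40/4 = 10.35
n/ν for Z = 55.70/4 = 13.93
Smallest n/ν is R → limiting reagent.
n(D) = (2/4) × 41.40 = 20.70 mol

20.7 mol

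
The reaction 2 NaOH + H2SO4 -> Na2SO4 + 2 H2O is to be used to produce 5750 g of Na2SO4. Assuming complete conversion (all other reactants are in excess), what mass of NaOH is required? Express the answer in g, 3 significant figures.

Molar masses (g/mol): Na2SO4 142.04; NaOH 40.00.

3240 g

n(Na2SO4) = 5750 / 142.04 = 40.48 mol
n(NaOH) = (2/1) × 40.48 = 80.96 mol
mass = 80.96 × 40.00 = 3238 g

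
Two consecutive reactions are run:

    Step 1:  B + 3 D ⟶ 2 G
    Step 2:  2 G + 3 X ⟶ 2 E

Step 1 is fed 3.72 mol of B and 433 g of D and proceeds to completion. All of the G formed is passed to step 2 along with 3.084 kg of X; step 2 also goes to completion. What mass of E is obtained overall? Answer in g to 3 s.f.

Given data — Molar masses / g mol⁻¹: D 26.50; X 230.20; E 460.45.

3430 g

Step 1:
n(B) = 3.720 mol
n(D) = 433.0 / 26.50 = 16.34 mol
n/ν → B: 3.720, D: 5.447; B is limiting.
n(G) produced = (2/1) × 3.720 = 7.440 mol
Step 2:
n(G) available = 7.440 mol
n(X) = 3.084×1000 / 230.20 = 13.40 mol
n/ν → G: 3.720, X: 4.467; G is limiting.
n(E) = (2/2) × 7.440 = 7.440 mol
mass = 7.440 × 460.45 = 3426 g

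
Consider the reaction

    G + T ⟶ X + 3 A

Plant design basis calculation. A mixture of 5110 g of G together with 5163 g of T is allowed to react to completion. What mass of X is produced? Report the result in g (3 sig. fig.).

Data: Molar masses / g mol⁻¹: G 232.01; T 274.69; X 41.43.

779 g

n(G) = 5110 / 232.01 = 22.02 mol
n(T) = 5163 / 274.69 = 18.80 mol
n/ν for G = 22.02/1 = 22.02
n/ν for T = 18.80/1 = 18.80
Smallest n/ν is T → limiting reagent.
n(X) = (1/1) × 18.80 = 18.80 mol
mass = 18.80 × 41.43 = 778.9 g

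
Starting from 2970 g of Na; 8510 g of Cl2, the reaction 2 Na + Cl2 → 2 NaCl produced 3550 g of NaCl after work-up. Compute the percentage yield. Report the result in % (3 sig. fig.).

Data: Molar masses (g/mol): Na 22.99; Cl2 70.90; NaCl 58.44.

n(Na) = 2970 / 22.99 = 129.2 mol
n(Cl2) = 8510 / 70.90 = 120.0 mol
n/ν for Na = 129.2/2 = 64.60
n/ν for Cl2 = 120.0/1 = 120.0
Smallest n/ν is Na → limiting reagent.
theoretical n(NaCl) = (2/2) × 129.2 = 129.2 mol → 7550 g
% yield = 3550 / 7550 × 100 = 47.02 %

47.0 %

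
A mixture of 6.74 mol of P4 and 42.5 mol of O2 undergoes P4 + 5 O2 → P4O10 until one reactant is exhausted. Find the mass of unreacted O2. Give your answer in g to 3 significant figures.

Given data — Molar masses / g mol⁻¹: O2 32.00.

282 g

n(P4) = 6.740 mol
n(O2) = 42.50 mol
n/ν → P4: 6.740, O2: 8.500; P4 is limiting.
O2 consumed = (5/1) × 6.740 = 33.70 mol
O2 remaining = 42.50 − 33.70 = 8.800 mol
mass = 8.800 × 32.00 = 281.6 g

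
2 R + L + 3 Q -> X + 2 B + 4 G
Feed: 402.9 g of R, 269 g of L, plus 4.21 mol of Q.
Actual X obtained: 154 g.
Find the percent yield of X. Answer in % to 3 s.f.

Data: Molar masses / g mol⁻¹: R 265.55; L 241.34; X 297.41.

n(R) = 402.9 / 265.55 = 1.517 mol
n(L) = 269.0 / 241.34 = 1.115 mol
n(Q) = 4.210 mol
n/ν for R = 1.517/2 = 0.7585
n/ν for L = 1.115/1 = 1.115
n/ν for Q = 4.210/3 = 1.403
Smallest n/ν is R → limiting reagent.
theoretical n(X) = (1/2) × 1.517 = 0.7585 mol → 225.6 g
% yield = 154 / 225.6 × 100 = 68.26 %

68.3 %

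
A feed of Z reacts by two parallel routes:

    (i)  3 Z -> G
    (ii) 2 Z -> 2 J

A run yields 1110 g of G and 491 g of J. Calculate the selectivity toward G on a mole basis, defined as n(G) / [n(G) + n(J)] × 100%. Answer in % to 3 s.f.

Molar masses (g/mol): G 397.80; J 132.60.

n(G) = 1110 / 397.80 = 2.790 mol
n(J) = 491 / 132.60 = 3.703 mol
selectivity = 2.790/(2.790+3.703) × 100 = 42.97 %

43.0 %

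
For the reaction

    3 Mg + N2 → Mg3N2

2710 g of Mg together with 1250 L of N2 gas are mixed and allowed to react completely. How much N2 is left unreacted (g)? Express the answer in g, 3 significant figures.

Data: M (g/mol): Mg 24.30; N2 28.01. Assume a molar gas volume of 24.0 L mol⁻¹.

418 g

n(Mg) = 2710 / 24.30 = 111.5 mol
n(N2) = 1250 / 24.0 = 52.08 mol
n/ν → Mg: 37.17, N2: 52.08; Mg is limiting.
N2 consumed = (1/3) × 111.5 = 37.17 mol
N2 remaining = 52.08 − 37.17 = 14.91 mol
mass = 14.91 × 28.01 = 417.6 g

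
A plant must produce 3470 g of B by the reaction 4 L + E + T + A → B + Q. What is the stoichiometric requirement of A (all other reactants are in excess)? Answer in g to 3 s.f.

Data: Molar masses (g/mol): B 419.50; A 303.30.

2510 g

n(B) = 3470 / 419.50 = 8.272 mol
n(A) = (1/1) × 8.272 = 8.272 mol
mass = 8.272 × 303.30 = 2509 g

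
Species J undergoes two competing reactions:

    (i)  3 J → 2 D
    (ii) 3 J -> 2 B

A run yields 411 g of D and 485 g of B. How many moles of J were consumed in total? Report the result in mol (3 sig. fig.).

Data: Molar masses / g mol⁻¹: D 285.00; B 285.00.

n(D) = 411 / 285.00 = 1.442 mol
n(B) = 485 / 285.00 = 1.702 mol
n(J) via (i) = (3/2)×1.442 = 2.163 mol
n(J) via (ii) = (3/2)×1.702 = 2.553 mol
total n(J) = 2.163 + 2.553 = 4.716 mol

4.72 mol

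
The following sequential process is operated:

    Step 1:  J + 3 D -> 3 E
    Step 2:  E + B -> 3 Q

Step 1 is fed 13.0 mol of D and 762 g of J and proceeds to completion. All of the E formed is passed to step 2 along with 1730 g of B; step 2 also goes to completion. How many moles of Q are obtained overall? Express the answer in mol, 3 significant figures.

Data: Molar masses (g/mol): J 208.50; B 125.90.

Step 1:
n(D) = 13.00 mol
n(J) = 762.0 / 208.50 = 3.655 mol
n/ν → D: 4.333, J: 3.655; J is limiting.
n(E) produced = (3/1) × 3.655 = 10.97 mol
Step 2:
n(E) available = 10.97 mol
n(B) = 1730 / 125.90 = 13.74 mol
n/ν → E: 10.97, B: 13.74; E is limiting.
n(Q) = (3/1) × 10.97 = 32.91 mol

32.9 mol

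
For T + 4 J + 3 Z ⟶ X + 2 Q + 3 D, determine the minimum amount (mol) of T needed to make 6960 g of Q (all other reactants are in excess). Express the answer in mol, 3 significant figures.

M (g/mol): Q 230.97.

15.1 mol

n(Q) = 6960 / 230.97 = 30.13 mol
n(T) = (1/2) × 30.13 = 15.07 mol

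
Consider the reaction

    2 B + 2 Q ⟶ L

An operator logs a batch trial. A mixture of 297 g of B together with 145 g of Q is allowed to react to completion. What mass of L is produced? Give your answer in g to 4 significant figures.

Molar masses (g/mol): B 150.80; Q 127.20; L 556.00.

316.9 g

n(B) = 297.0 / 150.80 = 1.969 mol
n(Q) = 145.0 / 127.20 = 1.140 mol
n/ν for B = 1.969/2 = 0.9845
n/ν for Q = 1.140/2 = 0.5700
Smallest n/ν is Q → limiting reagent.
n(L) = (1/2) × 1.140 = 0.5700 mol
mass = 0.5700 × 556.00 = 316.9 g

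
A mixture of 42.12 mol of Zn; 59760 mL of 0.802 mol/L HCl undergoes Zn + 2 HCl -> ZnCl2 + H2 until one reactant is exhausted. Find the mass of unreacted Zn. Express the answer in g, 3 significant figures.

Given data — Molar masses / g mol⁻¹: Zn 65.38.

n(Zn) = 42.12 mol
n(HCl) = 0.802 × 59760/1000 = 47.93 mol
n/ν → Zn: 42.12, HCl: 23.97; HCl is limiting.
Zn consumed = (1/2) × 47.93 = 23.97 mol
Zn remaining = 42.12 − 23.97 = 18.15 mol
mass = 18.15 × 65.38 = 1187 g

1190 g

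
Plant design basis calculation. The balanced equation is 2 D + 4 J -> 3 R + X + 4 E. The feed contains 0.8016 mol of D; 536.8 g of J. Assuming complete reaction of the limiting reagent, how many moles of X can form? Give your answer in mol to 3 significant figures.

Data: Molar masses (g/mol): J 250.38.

n(D) = 0.8016 mol
n(J) = 536.8 / 250.38 = 2.144 mol
n/ν → D: 0.4008, J: 0.5360; D is limiting.
n(X) = (1/2) × 0.8016 = 0.4008 mol

0.401 mol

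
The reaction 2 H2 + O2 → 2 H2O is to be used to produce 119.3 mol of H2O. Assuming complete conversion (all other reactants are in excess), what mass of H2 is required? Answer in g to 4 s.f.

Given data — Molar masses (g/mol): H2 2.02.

n(H2O) = 119.3 mol
n(H2) = (2/2) × 119.3 = 119.3 mol
mass = 119.3 × 2.02 = 241.0 g

241.0 g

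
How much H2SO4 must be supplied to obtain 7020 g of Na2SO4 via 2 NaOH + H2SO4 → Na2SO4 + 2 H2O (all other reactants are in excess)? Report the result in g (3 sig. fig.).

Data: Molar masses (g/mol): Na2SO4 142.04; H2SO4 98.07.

4850 g

n(Na2SO4) = 7020 / 142.04 = 49.42 mol
n(H2SO4) = (1/1) × 49.42 = 49.42 mol
mass = 49.42 × 98.07 = 4847 g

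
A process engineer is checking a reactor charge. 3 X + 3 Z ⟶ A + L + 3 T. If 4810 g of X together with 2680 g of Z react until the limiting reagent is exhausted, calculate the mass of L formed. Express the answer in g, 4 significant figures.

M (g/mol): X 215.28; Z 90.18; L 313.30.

2333 g

n(X) = 4810 / 215.28 = 22.34 mol
n(Z) = 2680 / 90.18 = 29.72 mol
n/ν for X = 22.34/3 = 7.447
n/ν for Z = 29.72/3 = 9.907
Smallest n/ν is X → limiting reagent.
n(L) = (1/3) × 22.34 = 7.447 mol
mass = 7.447 × 313.30 = 2333 g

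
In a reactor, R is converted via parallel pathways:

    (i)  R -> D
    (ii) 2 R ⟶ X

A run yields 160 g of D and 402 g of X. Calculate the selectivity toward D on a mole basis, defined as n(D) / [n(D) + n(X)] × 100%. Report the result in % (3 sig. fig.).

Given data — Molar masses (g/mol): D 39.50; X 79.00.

n(D) = 160 / 39.50 = 4.051 mol
n(X) = 402 / 79.00 = 5.089 mol
selectivity = 4.051/(4.051+5.089) × 100 = 44.32 %

44.3 %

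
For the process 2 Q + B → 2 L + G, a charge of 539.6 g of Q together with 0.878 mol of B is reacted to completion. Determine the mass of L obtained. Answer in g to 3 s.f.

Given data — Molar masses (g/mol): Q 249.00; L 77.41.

136 g

n(Q) = 539.6 / 249.00 = 2.167 mol
n(B) = 0.8780 mol
n/ν for Q = 2.167/2 = 1.084
n/ν for B = 0.8780/1 = 0.8780
Smallest n/ν is B → limiting reagent.
n(L) = (2/1) × 0.8780 = 1.756 mol
mass = 1.756 × 77.41 = 135.9 g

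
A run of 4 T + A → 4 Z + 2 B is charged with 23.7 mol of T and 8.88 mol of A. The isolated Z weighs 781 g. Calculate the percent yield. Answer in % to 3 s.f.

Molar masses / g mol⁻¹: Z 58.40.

n(T) = 23.70 mol
n(A) = 8.880 mol
n/ν → T: 5.925, A: 8.880; T is limiting.
theoretical n(Z) = (4/4) × 23.70 = 23.70 mol → 1384 g
% yield = 781 / 1384 × 100 = 56.43 %

56.4 %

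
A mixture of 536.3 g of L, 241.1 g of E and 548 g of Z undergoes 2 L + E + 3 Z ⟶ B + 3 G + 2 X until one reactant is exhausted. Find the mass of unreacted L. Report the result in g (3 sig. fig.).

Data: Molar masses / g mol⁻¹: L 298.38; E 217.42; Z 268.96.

131 g

n(L) = 536.3 / 298.38 = 1.797 mol
n(E) = 241.1 / 217.42 = 1.109 mol
n(Z) = 548.0 / 268.96 = 2.037 mol
n/ν for L = 1.797/2 = 0.8985
n/ν for E = 1.109/1 = 1.109
n/ν for Z = 2.037/3 = 0.6790
Smallest n/ν is Z → limiting reagent.
L consumed = (2/3) × 2.037 = 1.358 mol
L remaining = 1.797 − 1.358 = 0.4390 mol
mass = 0.4390 × 298.38 = 131.0 g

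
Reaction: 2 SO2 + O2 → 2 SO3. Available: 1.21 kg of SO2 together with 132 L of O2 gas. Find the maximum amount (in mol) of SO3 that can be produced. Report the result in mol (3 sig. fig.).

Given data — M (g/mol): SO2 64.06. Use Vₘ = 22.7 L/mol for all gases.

11.6 mol

n(SO2) = 1.210×1000 / 64.06 = 18.89 mol
n(O2) = 132.0 / 22.7 = 5.815 mol
n/ν for SO2 = 18.89/2 = 9.445
n/ν for O2 = 5.815/1 = 5.815
Smallest n/ν is O2 → limiting reagent.
n(SO3) = (2/1) × 5.815 = 11.63 mol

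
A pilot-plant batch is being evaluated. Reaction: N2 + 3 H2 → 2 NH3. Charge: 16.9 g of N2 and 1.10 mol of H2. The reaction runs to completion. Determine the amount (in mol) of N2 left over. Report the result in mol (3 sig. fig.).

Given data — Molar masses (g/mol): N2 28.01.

n(N2) = 16.90 / 28.01 = 0.6034 mol
n(H2) = 1.100 mol
n/ν → N2: 0.6034, H2: 0.3667; H2 is limiting.
N2 consumed = (1/3) × 1.100 = 0.3667 mol
N2 remaining = 0.6034 − 0.3667 = 0.2367 mol

0.237 mol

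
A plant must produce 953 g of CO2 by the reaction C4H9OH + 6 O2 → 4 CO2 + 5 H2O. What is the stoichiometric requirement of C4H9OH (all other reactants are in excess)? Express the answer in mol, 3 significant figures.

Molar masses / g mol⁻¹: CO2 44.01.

5.41 mol

n(CO2) = 953 / 44.01 = 21.65 mol
n(C4H9OH) = (1/4) × 21.65 = 5.413 mol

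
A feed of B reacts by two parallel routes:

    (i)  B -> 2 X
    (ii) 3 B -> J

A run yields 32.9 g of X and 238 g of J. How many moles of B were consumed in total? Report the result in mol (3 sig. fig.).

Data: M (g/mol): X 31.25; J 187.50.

4.33 mol

n(X) = 32.9 / 31.25 = 1.053 mol
n(J) = 238 / 187.50 = 1.269 mol
n(B) via (i) = (1/2)×1.053 = 0.5265 mol
n(B) via (ii) = (3/1)×1.269 = 3.807 mol
total n(B) = 0.5265 + 3.807 = 4.334 mol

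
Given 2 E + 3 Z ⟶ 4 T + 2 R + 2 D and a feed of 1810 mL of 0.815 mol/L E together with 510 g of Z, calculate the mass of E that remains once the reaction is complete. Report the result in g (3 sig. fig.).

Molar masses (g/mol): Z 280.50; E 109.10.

n(E) = 0.815 × 1810/1000 = 1.475 mol
n(Z) = 510.0 / 280.50 = 1.818 mol
n/ν → E: 0.7375, Z: 0.6060; Z is limiting.
E consumed = (2/3) × 1.818 = 1.212 mol
E remaining = 1.475 − 1.212 = 0.2630 mol
mass = 0.2630 × 109.10 = 28.69 g

28.7 g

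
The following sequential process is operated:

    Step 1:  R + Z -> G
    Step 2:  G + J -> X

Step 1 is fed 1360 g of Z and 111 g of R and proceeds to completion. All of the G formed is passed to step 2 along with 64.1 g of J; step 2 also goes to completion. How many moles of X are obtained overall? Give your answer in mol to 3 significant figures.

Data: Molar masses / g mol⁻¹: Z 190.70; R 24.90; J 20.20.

Step 1:
n(Z) = 1360 / 190.70 = 7.132 mol
n(R) = 111.0 / 24.90 = 4.458 mol
n/ν → Z: 7.132, R: 4.458; R is limiting.
n(G) produced = (1/1) × 4.458 = 4.458 mol
Step 2:
n(G) available = 4.458 mol
n(J) = 64.10 / 20.20 = 3.173 mol
n/ν → G: 4.458, J: 3.173; J is limiting.
n(X) = (1/1) × 3.173 = 3.173 mol

3.17 mol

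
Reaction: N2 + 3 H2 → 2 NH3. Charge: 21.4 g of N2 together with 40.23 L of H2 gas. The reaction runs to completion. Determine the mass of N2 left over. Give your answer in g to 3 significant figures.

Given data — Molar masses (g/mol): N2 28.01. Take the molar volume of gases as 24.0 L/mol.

5.75 g

n(N2) = 21.40 / 28.01 = 0.7640 mol
n(H2) = 40.23 / 24.0 = 1.676 mol
n/ν for N2 = 0.7640/1 = 0.7640
n/ν for H2 = 1.676/3 = 0.5587
Smallest n/ν is H2 → limiting reagent.
N2 consumed = (1/3) × 1.676 = 0.5587 mol
N2 remaining = 0.7640 − 0.5587 = 0.2053 mol
mass = 0.2053 × 28.01 = 5.750 g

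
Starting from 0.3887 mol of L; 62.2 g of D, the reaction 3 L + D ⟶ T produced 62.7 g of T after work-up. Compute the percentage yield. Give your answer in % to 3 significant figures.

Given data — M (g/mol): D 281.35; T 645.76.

74.9 %

n(L) = 0.3887 mol
n(D) = 62.20 / 281.35 = 0.2211 mol
n/ν → L: 0.1296, D: 0.2211; L is limiting.
theoretical n(T) = (1/3) × 0.3887 = 0.1296 mol → 83.69 g
% yield = 62.7 / 83.69 × 100 = 74.92 %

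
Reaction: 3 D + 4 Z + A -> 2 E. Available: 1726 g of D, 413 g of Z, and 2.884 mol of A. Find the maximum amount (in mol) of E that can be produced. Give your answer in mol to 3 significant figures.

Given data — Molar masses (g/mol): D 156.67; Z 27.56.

n(D) = 1726 / 156.67 = 11.02 mol
n(Z) = 413.0 / 27.56 = 14.99 mol
n(A) = 2.884 mol
n/ν for D = 11.02/3 = 3.673
n/ν for Z = 14.99/4 = 3.748
n/ν for A = 2.884/1 = 2.884
Smallest n/ν is A → limiting reagent.
n(E) = (2/1) × 2.884 = 5.768 mol

5.77 mol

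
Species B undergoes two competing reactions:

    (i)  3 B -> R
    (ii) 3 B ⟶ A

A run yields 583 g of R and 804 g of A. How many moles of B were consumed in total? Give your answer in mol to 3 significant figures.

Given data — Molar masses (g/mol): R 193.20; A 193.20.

21.5 mol

n(R) = 583 / 193.20 = 3.018 mol
n(A) = 804 / 193.20 = 4.161 mol
n(B) via (i) = (3/1)×3.018 = 9.054 mol
n(B) via (ii) = (3/1)×4.161 = 12.48 mol
total n(B) = 9.054 + 12.48 = 21.53 mol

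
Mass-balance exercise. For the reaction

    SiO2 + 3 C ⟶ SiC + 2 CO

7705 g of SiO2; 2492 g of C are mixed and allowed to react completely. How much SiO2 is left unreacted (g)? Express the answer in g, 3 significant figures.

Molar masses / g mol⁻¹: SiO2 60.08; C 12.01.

3550 g

n(SiO2) = 7705 / 60.08 = 128.2 mol
n(C) = 2492 / 12.01 = 207.5 mol
n/ν for SiO2 = 128.2/1 = 128.2
n/ν for C = 207.5/3 = 69.17
Smallest n/ν is C → limiting reagent.
SiO2 consumed = (1/3) × 207.5 = 69.17 mol
SiO2 remaining = 128.2 − 69.17 = 59.03 mol
mass = 59.03 × 60.08 = 3547 g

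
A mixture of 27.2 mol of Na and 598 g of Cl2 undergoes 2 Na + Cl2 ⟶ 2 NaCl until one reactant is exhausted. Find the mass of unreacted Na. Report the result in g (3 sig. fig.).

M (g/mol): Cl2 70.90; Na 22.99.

n(Na) = 27.20 mol
n(Cl2) = 598.0 / 70.90 = 8.434 mol
n/ν → Na: 13.60, Cl2: 8.434; Cl2 is limiting.
Na consumed = (2/1) × 8.434 = 16.87 mol
Na remaining = 27.20 − 16.87 = 10.33 mol
mass = 10.33 × 22.99 = 237.5 g

238 g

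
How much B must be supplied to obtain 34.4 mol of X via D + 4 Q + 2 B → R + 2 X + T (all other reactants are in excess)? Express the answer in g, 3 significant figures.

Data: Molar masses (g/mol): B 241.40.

8300 g

n(X) = 34.40 mol
n(B) = (2/2) × 34.40 = 34.40 mol
mass = 34.40 × 241.40 = 8304 g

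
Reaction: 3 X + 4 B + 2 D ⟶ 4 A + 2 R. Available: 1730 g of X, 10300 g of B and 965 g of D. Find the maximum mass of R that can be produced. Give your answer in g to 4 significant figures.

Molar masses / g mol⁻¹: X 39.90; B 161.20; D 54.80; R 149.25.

2628 g

n(X) = 1730 / 39.90 = 43.36 mol
n(B) = 10300 / 161.20 = 63.90 mol
n(D) = 965.0 / 54.80 = 17.61 mol
n/ν for X = 43.36/3 = 14.45
n/ν for B = 63.90/4 = 15.98
n/ν for D = 17.61/2 = 8.805
Smallest n/ν is D → limiting reagent.
n(R) = (2/2) × 17.61 = 17.61 mol
mass = 17.61 × 149.25 = 2628 g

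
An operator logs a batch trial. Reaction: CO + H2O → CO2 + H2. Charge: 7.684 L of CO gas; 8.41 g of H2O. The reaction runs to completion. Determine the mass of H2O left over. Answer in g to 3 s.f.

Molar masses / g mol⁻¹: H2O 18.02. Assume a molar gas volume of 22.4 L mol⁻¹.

n(CO) = 7.684 / 22.4 = 0.3430 mol
n(H2O) = 8.410 / 18.02 = 0.4667 mol
n/ν for CO = 0.3430/1 = 0.3430
n/ν for H2O = 0.4667/1 = 0.4667
Smallest n/ν is CO → limiting reagent.
H2O consumed = (1/1) × 0.3430 = 0.3430 mol
H2O remaining = 0.4667 − 0.3430 = 0.1237 mol
mass = 0.1237 × 18.02 = 2.229 g

2.23 g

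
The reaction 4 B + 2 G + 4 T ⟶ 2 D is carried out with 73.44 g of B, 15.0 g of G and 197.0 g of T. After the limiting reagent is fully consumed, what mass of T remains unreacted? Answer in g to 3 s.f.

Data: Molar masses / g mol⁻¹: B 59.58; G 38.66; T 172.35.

63.3 g

n(B) = 73.44 / 59.58 = 1.233 mol
n(G) = 15.00 / 38.66 = 0.3880 mol
n(T) = 197.0 / 172.35 = 1.143 mol
n/ν for B = 1.233/4 = 0.3083
n/ν for G = 0.3880/2 = 0.1940
n/ν for T = 1.143/4 = 0.2858
Smallest n/ν is G → limiting reagent.
T consumed = (4/2) × 0.3880 = 0.7760 mol
T remaining = 1.143 − 0.7760 = 0.3670 mol
mass = 0.3670 × 172.35 = 63.25 g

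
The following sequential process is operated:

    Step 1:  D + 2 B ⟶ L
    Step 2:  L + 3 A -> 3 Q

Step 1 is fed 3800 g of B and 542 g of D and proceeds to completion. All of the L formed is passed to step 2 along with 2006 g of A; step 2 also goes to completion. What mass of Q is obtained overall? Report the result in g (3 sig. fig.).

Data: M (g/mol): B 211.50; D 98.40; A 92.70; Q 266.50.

Step 1:
n(B) = 3800 / 211.50 = 17.97 mol
n(D) = 542.0 / 98.40 = 5.508 mol
n/ν for B = 17.97/2 = 8.985
n/ν for D = 5.508/1 = 5.508
Smallest n/ν is D → limiting reagent.
n(L) produced = (1/1) × 5.508 = 5.508 mol
Step 2:
n(L) available = 5.508 mol
n(A) = 2006 / 92.70 = 21.64 mol
n/ν for L = 5.508/1 = 5.508
n/ν for A = 21.64/3 = 7.213
Smallest n/ν is L → limiting reagent.
n(Q) = (3/1) × 5.508 = 16.52 mol
mass = 16.52 × 266.50 = 4403 g

4400 g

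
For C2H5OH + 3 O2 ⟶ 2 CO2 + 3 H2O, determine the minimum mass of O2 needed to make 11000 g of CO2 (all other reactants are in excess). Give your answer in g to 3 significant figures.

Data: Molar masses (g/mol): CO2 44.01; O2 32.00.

n(CO2) = 11000 / 44.01 = 249.9 mol
n(O2) = (3/2) × 249.9 = 374.9 mol
mass = 374.9 × 32.00 = 12000 g

12000 g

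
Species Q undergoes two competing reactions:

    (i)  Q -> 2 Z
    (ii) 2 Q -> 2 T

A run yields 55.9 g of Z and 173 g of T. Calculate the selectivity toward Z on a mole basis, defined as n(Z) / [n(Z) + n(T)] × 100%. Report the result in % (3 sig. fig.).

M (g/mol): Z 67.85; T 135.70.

n(Z) = 55.9 / 67.85 = 0.8239 mol
n(T) = 173 / 135.70 = 1.275 mol
selectivity = 0.8239/(0.8239+1.275) × 100 = 39.25 %

39.3 %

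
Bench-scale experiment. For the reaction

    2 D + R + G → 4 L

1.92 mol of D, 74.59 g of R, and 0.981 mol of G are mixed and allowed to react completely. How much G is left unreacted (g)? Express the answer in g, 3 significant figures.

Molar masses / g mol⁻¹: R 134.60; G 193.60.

n(D) = 1.920 mol
n(R) = 74.59 / 134.60 = 0.5542 mol
n(G) = 0.9810 mol
n/ν for D = 1.920/2 = 0.9600
n/ν for R = 0.5542/1 = 0.5542
n/ν for G = 0.9810/1 = 0.9810
Smallest n/ν is R → limiting reagent.
G consumed = (1/1) × 0.5542 = 0.5542 mol
G remaining = 0.9810 − 0.5542 = 0.4268 mol
mass = 0.4268 × 193.60 = 82.63 g

82.6 g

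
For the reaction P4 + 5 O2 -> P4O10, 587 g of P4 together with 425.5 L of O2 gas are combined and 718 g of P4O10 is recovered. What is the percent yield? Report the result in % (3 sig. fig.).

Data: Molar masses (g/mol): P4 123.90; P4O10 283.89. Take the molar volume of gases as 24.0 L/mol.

n(P4) = 587.0 / 123.90 = 4.738 mol
n(O2) = 425.5 / 24.0 = 17.73 mol
n/ν → P4: 4.738, O2: 3.546; O2 is limiting.
theoretical n(P4O10) = (1/5) × 17.73 = 3.546 mol → 1007 g
% yield = 718 / 1007 × 100 = 71.30 %

71.3 %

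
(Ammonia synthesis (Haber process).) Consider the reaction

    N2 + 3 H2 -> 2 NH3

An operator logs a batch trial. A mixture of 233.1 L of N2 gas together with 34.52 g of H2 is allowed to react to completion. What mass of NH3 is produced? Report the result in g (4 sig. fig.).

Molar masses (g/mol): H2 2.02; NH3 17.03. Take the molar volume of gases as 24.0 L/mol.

n(N2) = 233.1 / 24.0 = 9.713 mol
n(H2) = 34.52 / 2.02 = 17.09 mol
n/ν for N2 = 9.713/1 = 9.713
n/ν for H2 = 17.09/3 = 5.697
Smallest n/ν is H2 → limiting reagent.
n(NH3) = (2/3) × 17.09 = 11.39 mol
mass = 11.39 × 17.03 = 194.0 g

194.0 g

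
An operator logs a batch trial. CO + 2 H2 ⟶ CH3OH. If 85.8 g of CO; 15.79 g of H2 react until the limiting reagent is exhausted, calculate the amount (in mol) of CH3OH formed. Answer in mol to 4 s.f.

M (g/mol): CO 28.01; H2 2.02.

n(CO) = 85.80 / 28.01 = 3.063 mol
n(H2) = 15.79 / 2.02 = 7.817 mol
n/ν for CO = 3.063/1 = 3.063
n/ν for H2 = 7.817/2 = 3.909
Smallest n/ν is CO → limiting reagent.
n(CH3OH) = (1/1) × 3.063 = 3.063 mol

3.063 mol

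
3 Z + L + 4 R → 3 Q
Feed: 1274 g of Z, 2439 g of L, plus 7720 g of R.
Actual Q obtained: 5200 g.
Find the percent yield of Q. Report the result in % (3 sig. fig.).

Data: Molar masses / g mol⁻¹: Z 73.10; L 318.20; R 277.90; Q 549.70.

n(Z) = 1274 / 73.10 = 17.43 mol
n(L) = 2439 / 318.20 = 7.665 mol
n(R) = 7720 / 277.90 = 27.78 mol
n/ν for Z = 17.43/3 = 5.810
n/ν for L = 7.665/1 = 7.665
n/ν for R = 27.78/4 = 6.945
Smallest n/ν is Z → limiting reagent.
theoretical n(Q) = (3/3) × 17.43 = 17.43 mol → 9581 g
% yield = 5200 / 9581 × 100 = 54.27 %

54.3 %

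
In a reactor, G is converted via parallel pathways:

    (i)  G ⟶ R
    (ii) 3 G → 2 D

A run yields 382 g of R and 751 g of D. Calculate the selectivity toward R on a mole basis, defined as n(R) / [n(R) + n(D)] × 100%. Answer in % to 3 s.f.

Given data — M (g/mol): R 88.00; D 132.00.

43.3 %

n(R) = 382 / 88.00 = 4.341 mol
n(D) = 751 / 132.00 = 5.689 mol
selectivity = 4.341/(4.341+5.689) × 100 = 43.28 %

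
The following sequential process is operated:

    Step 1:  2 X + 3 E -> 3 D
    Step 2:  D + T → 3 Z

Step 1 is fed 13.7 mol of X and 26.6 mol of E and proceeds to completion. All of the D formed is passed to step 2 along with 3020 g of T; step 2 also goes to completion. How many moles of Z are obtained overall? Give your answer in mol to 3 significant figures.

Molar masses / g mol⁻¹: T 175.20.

Step 1:
n(X) = 13.70 mol
n(E) = 26.60 mol
n/ν → X: 6.850, E: 8.867; X is limiting.
n(D) produced = (3/2) × 13.70 = 20.55 mol
Step 2:
n(D) available = 20.55 mol
n(T) = 3020 / 175.20 = 17.24 mol
n/ν → D: 20.55, T: 17.24; T is limiting.
n(Z) = (3/1) × 17.24 = 51.72 mol

51.7 mol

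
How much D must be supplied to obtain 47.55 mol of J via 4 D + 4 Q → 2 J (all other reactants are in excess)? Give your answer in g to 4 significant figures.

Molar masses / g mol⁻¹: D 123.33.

11730 g

n(J) = 47.55 mol
n(D) = (4/2) × 47.55 = 95.10 mol
mass = 95.10 × 123.33 = 11730 g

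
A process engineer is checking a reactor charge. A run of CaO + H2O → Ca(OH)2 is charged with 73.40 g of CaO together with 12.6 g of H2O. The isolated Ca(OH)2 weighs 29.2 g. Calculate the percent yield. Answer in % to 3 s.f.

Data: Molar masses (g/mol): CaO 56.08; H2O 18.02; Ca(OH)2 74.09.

56.4 %

n(CaO) = 73.40 / 56.08 = 1.309 mol
n(H2O) = 12.60 / 18.02 = 0.6992 mol
n/ν for CaO = 1.309/1 = 1.309
n/ν for H2O = 0.6992/1 = 0.6992
Smallest n/ν is H2O → limiting reagent.
theoretical n(Ca(OH)2) = (1/1) × 0.6992 = 0.6992 mol → 51.80 g
% yield = 29.2 / 51.80 × 100 = 56.37 %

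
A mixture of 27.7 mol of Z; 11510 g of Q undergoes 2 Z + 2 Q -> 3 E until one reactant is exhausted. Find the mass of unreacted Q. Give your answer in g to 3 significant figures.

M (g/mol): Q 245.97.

4700 g

n(Z) = 27.70 mol
n(Q) = 11510 / 245.97 = 46.79 mol
n/ν → Z: 13.85, Q: 23.40; Z is limiting.
Q consumed = (2/2) × 27.70 = 27.70 mol
Q remaining = 46.79 − 27.70 = 19.09 mol
mass = 19.09 × 245.97 = 4696 g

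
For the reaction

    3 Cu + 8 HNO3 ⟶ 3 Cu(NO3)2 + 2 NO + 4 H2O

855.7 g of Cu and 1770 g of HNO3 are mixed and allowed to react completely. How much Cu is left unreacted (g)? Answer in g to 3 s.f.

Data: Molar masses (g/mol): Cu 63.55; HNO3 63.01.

n(Cu) = 855.7 / 63.55 = 13.46 mol
n(HNO3) = 1770 / 63.01 = 28.09 mol
n/ν for Cu = 13.46/3 = 4.487
n/ν for HNO3 = 28.09/8 = 3.511
Smallest n/ν is HNO3 → limiting reagent.
Cu consumed = (3/8) × 28.09 = 10.53 mol
Cu remaining = 13.46 − 10.53 = 2.930 mol
mass = 2.930 × 63.55 = 186.2 g

186 g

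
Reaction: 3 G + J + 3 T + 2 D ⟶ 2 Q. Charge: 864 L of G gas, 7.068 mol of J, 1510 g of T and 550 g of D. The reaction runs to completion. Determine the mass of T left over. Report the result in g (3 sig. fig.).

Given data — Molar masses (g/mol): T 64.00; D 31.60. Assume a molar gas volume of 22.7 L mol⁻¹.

n(G) = 864.0 / 22.7 = 38.06 mol
n(J) = 7.068 mol
n(T) = 1510 / 64.00 = 23.59 mol
n(D) = 550.0 / 31.60 = 17.41 mol
n/ν for G = 38.06/3 = 12.69
n/ν for J = 7.068/1 = 7.068
n/ν for T = 23.59/3 = 7.863
n/ν for D = 17.41/2 = 8.705
Smallest n/ν is J → limiting reagent.
T consumed = (3/1) × 7.068 = 21.20 mol
T remaining = 23.59 − 21.20 = 2.390 mol
mass = 2.390 × 64.00 = 153.0 g

153 g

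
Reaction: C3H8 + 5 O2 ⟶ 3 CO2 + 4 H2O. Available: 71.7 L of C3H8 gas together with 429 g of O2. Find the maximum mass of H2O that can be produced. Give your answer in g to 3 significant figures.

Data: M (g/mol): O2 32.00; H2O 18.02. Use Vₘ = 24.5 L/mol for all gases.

193 g

n(C3H8) = 71.70 / 24.5 = 2.927 mol
n(O2) = 429.0 / 32.00 = 13.41 mol
n/ν for C3H8 = 2.927/1 = 2.927
n/ν for O2 = 13.41/5 = 2.682
Smallest n/ν is O2 → limiting reagent.
n(H2O) = (4/5) × 13.41 = 10.73 mol
mass = 10.73 × 18.02 = 193.4 g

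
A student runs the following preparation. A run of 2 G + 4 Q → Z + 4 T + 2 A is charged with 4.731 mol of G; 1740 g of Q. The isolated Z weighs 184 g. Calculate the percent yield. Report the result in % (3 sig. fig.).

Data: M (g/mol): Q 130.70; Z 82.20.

n(G) = 4.731 mol
n(Q) = 1740 / 130.70 = 13.31 mol
n/ν for G = 4.731/2 = 2.366
n/ν for Q = 13.31/4 = 3.328
Smallest n/ν is G → limiting reagent.
theoretical n(Z) = (1/2) × 4.731 = 2.366 mol → 194.5 g
% yield = 184 / 194.5 × 100 = 94.60 %

94.6 %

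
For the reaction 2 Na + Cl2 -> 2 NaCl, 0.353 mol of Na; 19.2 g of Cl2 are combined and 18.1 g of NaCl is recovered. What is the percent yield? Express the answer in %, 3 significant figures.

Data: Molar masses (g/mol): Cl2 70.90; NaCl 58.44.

n(Na) = 0.3530 mol
n(Cl2) = 19.20 / 70.90 = 0.2708 mol
n/ν for Na = 0.3530/2 = 0.1765
n/ν for Cl2 = 0.2708/1 = 0.2708
Smallest n/ν is Na → limiting reagent.
theoretical n(NaCl) = (2/2) × 0.3530 = 0.3530 mol → 20.63 g
% yield = 18.1 / 20.63 × 100 = 87.74 %

87.7 %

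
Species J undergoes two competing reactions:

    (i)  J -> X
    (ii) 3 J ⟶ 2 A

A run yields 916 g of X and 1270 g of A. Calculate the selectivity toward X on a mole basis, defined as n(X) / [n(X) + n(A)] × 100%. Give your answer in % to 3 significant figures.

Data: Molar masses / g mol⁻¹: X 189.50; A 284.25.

n(X) = 916 / 189.50 = 4.834 mol
n(A) = 1270 / 284.25 = 4.468 mol
selectivity = 4.834/(4.834+4.468) × 100 = 51.97 %

52.0 %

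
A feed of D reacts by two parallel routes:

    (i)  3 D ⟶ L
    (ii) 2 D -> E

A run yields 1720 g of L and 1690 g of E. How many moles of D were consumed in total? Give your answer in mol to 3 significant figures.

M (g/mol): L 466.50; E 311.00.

n(L) = 1720 / 466.50 = 3.687 mol
n(E) = 1690 / 311.00 = 5.434 mol
n(D) via (i) = (3/1)×3.687 = 11.06 mol
n(D) via (ii) = (2/1)×5.434 = 10.87 mol
total n(D) = 11.06 + 10.87 = 21.93 mol

21.9 mol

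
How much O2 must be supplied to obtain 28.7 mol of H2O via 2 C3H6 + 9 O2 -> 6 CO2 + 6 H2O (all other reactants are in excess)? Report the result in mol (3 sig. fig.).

43.1 mol

n(H2O) = 28.70 mol
n(O2) = (9/6) × 28.70 = 43.05 mol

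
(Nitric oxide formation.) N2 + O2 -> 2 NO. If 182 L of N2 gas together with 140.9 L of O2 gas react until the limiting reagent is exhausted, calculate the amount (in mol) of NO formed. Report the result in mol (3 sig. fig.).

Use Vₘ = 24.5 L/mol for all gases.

n(N2) = 182.0 / 24.5 = 7.429 mol
n(O2) = 140.9 / 24.5 = 5.751 mol
n/ν for N2 = 7.429/1 = 7.429
n/ν for O2 = 5.751/1 = 5.751
Smallest n/ν is O2 → limiting reagent.
n(NO) = (2/1) × 5.751 = 11.50 mol

11.5 mol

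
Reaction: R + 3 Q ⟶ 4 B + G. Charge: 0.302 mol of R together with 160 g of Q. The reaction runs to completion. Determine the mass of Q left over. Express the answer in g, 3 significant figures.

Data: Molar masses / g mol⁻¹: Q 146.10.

27.6 g

n(R) = 0.3020 mol
n(Q) = 160.0 / 146.10 = 1.095 mol
n/ν for R = 0.3020/1 = 0.3020
n/ν for Q = 1.095/3 = 0.3650
Smallest n/ν is R → limiting reagent.
Q consumed = (3/1) × 0.3020 = 0.9060 mol
Q remaining = 1.095 − 0.9060 = 0.1890 mol
mass = 0.1890 × 146.10 = 27.61 g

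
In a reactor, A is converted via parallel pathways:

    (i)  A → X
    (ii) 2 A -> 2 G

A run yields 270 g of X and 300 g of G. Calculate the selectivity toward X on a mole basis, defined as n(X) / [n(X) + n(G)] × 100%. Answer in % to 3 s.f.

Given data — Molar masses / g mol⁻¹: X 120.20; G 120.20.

n(X) = 270 / 120.20 = 2.246 mol
n(G) = 300 / 120.20 = 2.496 mol
selectivity = 2.246/(2.246+2.496) × 100 = 47.36 %

47.4 %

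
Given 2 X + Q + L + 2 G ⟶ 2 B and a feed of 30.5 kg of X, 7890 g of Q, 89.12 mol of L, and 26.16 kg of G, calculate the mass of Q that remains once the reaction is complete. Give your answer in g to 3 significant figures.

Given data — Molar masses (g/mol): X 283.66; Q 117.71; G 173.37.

n(X) = 30.50×1000 / 283.66 = 107.5 mol
n(Q) = 7890 / 117.71 = 67.03 mol
n(L) = 89.12 mol
n(G) = 26.16×1000 / 173.37 = 150.9 mol
n/ν for X = 107.5/2 = 53.75
n/ν for Q = 67.03/1 = 67.03
n/ν for L = 89.12/1 = 89.12
n/ν for G = 150.9/2 = 75.45
Smallest n/ν is X → limiting reagent.
Q consumed = (1/2) × 107.5 = 53.75 mol
Q remaining = 67.03 − 53.75 = 13.28 mol
mass = 13.28 × 117.71 = 1563 g

1560 g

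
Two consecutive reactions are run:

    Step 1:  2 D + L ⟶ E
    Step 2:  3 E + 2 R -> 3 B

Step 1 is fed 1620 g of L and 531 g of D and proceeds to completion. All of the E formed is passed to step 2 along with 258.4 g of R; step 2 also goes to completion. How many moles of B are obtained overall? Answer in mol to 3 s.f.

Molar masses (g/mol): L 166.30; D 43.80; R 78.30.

Step 1:
n(L) = 1620 / 166.30 = 9.741 mol
n(D) = 531.0 / 43.80 = 12.12 mol
n/ν for L = 9.741/1 = 9.741
n/ν for D = 12.12/2 = 6.060
Smallest n/ν is D → limiting reagent.
n(E) produced = (1/2) × 12.12 = 6.060 mol
Step 2:
n(E) available = 6.060 mol
n(R) = 258.4 / 78.30 = 3.300 mol
n/ν for E = 6.060/3 = 2.020
n/ν for R = 3.300/2 = 1.650
Smallest n/ν is R → limiting reagent.
n(B) = (3/2) × 3.300 = 4.950 mol

4.95 mol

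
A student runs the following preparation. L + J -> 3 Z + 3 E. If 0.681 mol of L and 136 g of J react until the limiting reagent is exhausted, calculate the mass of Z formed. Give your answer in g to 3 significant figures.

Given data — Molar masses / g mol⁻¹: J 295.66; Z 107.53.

n(L) = 0.6810 mol
n(J) = 136.0 / 295.66 = 0.4600 mol
n/ν for L = 0.6810/1 = 0.6810
n/ν for J = 0.4600/1 = 0.4600
Smallest n/ν is J → limiting reagent.
n(Z) = (3/1) × 0.4600 = 1.380 mol
mass = 1.380 × 107.53 = 148.4 g

148 g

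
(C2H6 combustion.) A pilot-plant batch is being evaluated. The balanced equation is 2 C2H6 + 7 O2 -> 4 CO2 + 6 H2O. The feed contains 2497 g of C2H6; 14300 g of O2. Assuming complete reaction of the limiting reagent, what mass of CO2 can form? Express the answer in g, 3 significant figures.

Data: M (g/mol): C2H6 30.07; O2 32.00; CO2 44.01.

n(C2H6) = 2497 / 30.07 = 83.04 mol
n(O2) = 14300 / 32.00 = 446.9 mol
n/ν for C2H6 = 83.04/2 = 41.52
n/ν for O2 = 446.9/7 = 63.84
Smallest n/ν is C2H6 → limiting reagent.
n(CO2) = (4/2) × 83.04 = 166.1 mol
mass = 166.1 × 44.01 = 7310 g

7310 g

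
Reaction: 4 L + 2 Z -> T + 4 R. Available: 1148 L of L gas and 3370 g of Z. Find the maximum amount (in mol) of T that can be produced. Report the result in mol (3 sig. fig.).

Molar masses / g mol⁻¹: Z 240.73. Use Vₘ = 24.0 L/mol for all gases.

7.00 mol

n(L) = 1148 / 24.0 = 47.83 mol
n(Z) = 3370 / 240.73 = 14.00 mol
n/ν for L = 47.83/4 = 11.96
n/ν for Z = 14.00/2 = 7.000
Smallest n/ν is Z → limiting reagent.
n(T) = (1/2) × 14.00 = 7.000 mol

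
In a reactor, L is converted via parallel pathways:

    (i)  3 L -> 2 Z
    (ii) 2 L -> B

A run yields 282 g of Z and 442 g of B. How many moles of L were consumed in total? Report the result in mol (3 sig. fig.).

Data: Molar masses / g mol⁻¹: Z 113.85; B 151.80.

9.54 mol

n(Z) = 282 / 113.85 = 2.477 mol
n(B) = 442 / 151.80 = 2.912 mol
n(L) via (i) = (3/2)×2.477 = 3.716 mol
n(L) via (ii) = (2/1)×2.912 = 5.824 mol
total n(L) = 3.716 + 5.824 = 9.540 mol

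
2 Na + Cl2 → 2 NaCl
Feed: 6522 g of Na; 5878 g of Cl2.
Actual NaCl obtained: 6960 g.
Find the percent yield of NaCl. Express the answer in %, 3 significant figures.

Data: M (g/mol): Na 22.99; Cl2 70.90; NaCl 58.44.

n(Na) = 6522 / 22.99 = 283.7 mol
n(Cl2) = 5878 / 70.90 = 82.91 mol
n/ν for Na = 283.7/2 = 141.9
n/ν for Cl2 = 82.91/1 = 82.91
Smallest n/ν is Cl2 → limiting reagent.
theoretical n(NaCl) = (2/1) × 82.91 = 165.8 mol → 9689 g
% yield = 6960 / 9689 × 100 = 71.83 %

71.8 %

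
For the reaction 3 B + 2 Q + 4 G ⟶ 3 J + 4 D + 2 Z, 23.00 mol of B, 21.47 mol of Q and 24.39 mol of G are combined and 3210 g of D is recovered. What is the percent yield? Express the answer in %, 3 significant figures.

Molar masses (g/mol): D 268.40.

49.0 %

n(B) = 23.00 mol
n(Q) = 21.47 mol
n(G) = 24.39 mol
n/ν for B = 23.00/3 = 7.667
n/ν for Q = 21.47/2 = 10.74
n/ν for G = 24.39/4 = 6.098
Smallest n/ν is G → limiting reagent.
theoretical n(D) = (4/4) × 24.39 = 24.39 mol → 6546 g
% yield = 3210 / 6546 × 100 = 49.04 %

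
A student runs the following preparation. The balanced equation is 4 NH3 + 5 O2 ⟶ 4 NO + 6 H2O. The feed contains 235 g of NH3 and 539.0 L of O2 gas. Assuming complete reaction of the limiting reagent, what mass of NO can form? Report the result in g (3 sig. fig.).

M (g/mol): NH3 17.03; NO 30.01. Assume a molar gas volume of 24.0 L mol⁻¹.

n(NH3) = 235.0 / 17.03 = 13.80 mol
n(O2) = 539.0 / 24.0 = 22.46 mol
n/ν for NH3 = 13.80/4 = 3.450
n/ν for O2 = 22.46/5 = 4.492
Smallest n/ν is NH3 → limiting reagent.
n(NO) = (4/4) × 13.80 = 13.80 mol
mass = 13.80 × 30.01 = 414.1 g

414 g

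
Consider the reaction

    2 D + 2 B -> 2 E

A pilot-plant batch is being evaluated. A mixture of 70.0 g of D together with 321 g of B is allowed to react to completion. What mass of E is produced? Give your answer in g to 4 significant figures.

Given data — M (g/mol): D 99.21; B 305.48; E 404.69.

285.5 g

n(D) = 70.00 / 99.21 = 0.7056 mol
n(B) = 321.0 / 305.48 = 1.051 mol
n/ν for D = 0.7056/2 = 0.3528
n/ν for B = 1.051/2 = 0.5255
Smallest n/ν is D → limiting reagent.
n(E) = (2/2) × 0.7056 = 0.7056 mol
mass = 0.7056 × 404.69 = 285.5 g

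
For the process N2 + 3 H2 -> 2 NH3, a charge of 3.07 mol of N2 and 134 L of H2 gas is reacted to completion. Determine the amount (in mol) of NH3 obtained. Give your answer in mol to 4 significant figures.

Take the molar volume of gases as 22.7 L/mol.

n(N2) = 3.070 mol
n(H2) = 134.0 / 22.7 = 5.903 mol
n/ν → N2: 3.070, H2: 1.968; H2 is limiting.
n(NH3) = (2/3) × 5.903 = 3.935 mol

3.935 mol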